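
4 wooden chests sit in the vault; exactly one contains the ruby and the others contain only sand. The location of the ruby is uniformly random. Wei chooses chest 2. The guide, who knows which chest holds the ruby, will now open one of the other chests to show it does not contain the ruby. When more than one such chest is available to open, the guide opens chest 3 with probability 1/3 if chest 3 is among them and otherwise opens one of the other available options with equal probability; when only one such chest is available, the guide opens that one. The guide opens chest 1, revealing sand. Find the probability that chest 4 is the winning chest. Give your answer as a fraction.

4/9

Condition on the true location of the ruby.
If it is in chest 1 (prior 1/4): the guide opened chest 1, so this case is ruled out; weight (1/4)·0 = 0.
If it is in chest 2 (prior 1/4): chest 3 is available but not opened; chest 1 gets probability (1 − 1/3)/2 = 1/3; weight (1/4)·(1/3) = 1/12.
If it is in chest 3 (prior 1/4): chest 3 holds the prize so is unavailable; the guide chooses uniformly among the 2 others, probability 1/2; weight (1/4)·(1/2) = 1/8.
If it is in chest 4 (prior 1/4): chest 3 is available but not opened, probability 2/3; weight (1/4)·(2/3) = 1/6.
The weights sum to 3/8.
So P(the ruby in chest 4 | the guide opened chest 1) = (1/6) / (3/8) = 4/9.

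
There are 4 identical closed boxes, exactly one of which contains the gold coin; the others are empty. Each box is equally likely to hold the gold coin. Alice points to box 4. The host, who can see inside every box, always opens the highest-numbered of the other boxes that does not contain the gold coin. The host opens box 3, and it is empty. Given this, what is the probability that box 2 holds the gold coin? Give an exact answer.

Consider each possible location of the gold coin in turn.
If it is in any of boxes 1, 2, and 4 (prior 1/4 each): box 3 is the highest-numbered option available, probability 1; weight (1/4)·1 = 1/4 each.
If it is in box 3 (prior 1/4): the host opened box 3, so this case is ruled out; weight (1/4)·0 = 0.
The weights sum to 3/4.
So P(the gold coin in box 2 | the host opened box 3) = (1/4) / (3/4) = 1/3.

1/3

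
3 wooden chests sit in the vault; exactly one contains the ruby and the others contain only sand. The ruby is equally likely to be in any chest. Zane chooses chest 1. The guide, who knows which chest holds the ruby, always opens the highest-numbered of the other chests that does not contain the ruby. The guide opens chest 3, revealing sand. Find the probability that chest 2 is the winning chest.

Consider each possible location of the ruby in turn.
If it is in either of chests 1 and 2 (prior 1/3 each): chest 3 is the highest-numbered option available, probability 1; weight (1/3)·1 = 1/3 each.
If it is in chest 3 (prior 1/3): the guide opened chest 3, so this case is ruled out; weight (1/3)·0 = 0.
The weights sum to 2/3.
So P(the ruby in chest 2 | the guide opened chest 3) = (1/3) / (2/3) = 1/2.

1/2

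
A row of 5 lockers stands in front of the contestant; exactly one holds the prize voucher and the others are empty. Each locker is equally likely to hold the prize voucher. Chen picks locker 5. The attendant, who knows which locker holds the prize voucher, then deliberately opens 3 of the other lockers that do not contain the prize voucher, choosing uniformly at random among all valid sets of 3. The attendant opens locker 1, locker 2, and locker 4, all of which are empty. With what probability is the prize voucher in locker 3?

Apply Bayes' rule, conditioning on where the prize voucher actually is.
If it is in any of lockers 1, 2, and 4 (prior 1/5 each): that locker was opened and seen not to hold the prize — ruled out; weight (1/5)·0 = 0 each.
If it is in locker 3 (prior 1/5): the attendant has no choice, probability 1; weight (1/5)·1 = 1/5.
If it is in locker 5 (prior 1/5): the attendant has 4 equally likely choices, so probability 1/4; weight (1/5)·(1/4) = 1/20.
The weights sum to 1/4.
So P(the prize voucher in locker 3 | the attendant opened locker 1, locker 2, and locker 4) = (1/5) / (1/4) = 4/5.

4/5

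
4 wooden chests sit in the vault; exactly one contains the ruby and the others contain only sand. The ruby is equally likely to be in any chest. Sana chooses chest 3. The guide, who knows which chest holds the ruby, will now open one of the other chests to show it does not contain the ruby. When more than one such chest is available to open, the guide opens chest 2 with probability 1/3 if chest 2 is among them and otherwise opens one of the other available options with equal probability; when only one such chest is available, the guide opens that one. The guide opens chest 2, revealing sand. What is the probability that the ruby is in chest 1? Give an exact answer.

Condition on the true location of the ruby.
If it is in any of chests 1, 3, and 4 (prior 1/4 each): chest 2 is available, opened with probability 1/3; weight (1/4)·(1/3) = 1/12 each.
If it is in chest 2 (prior 1/4): the guide opened chest 2, so this case is ruled out; weight (1/4)·0 = 0.
The weights sum to 1/4.
So P(the ruby in chest 1 | the guide opened chest 2) = (1/12) / (1/4) = 1/3.

1/3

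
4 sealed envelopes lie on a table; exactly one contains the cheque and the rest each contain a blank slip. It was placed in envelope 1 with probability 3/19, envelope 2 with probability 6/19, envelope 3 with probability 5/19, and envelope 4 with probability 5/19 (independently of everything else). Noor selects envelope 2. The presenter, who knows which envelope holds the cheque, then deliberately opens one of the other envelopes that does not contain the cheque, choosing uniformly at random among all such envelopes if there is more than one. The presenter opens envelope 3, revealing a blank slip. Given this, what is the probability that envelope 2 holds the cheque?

1/3

Apply Bayes' rule, conditioning on where the cheque actually is.
If it is in envelope 1 (prior 3/19): the presenter has 2 equally likely choices, so probability 1/2; weight (3/19)·(1/2) = 3/38.
If it is in envelope 2 (prior 6/19): the presenter has 3 equally likely choices, so probability 1/3; weight (6/19)·(1/3) = 2/19.
If it is in envelope 3 (prior 5/19): the presenter opened envelope 3, so this case is ruled out; weight (5/19)·0 = 0.
If it is in envelope 4 (prior 5/19): the presenter has 2 equally likely choices, so probability 1/2; weight (5/19)·(1/2) = 5/38.
The weights sum to 6/19.
So P(the cheque in envelope 2 | the presenter opened envelope 3) = (2/19) / (6/19) = 1/3.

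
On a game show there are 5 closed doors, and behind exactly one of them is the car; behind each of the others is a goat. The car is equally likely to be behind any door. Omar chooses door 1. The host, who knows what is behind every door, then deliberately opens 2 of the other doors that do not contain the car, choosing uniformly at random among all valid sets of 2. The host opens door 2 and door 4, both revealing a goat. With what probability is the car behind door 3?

Apply Bayes' rule, conditioning on where the car actually is.
If it is behind door 1 (prior 1/5): the host has 6 equally likely choices, so probability 1/6; weight (1/5)·(1/6) = 1/30.
If it is behind either of doors 2 and 4 (prior 1/5 each): that door was opened and seen not to hold the prize — ruled out; weight (1/5)·0 = 0 each.
If it is behind either of doors 3 and 5 (prior 1/5 each): the host has 3 equally likely choices, so probability 1/3; weight (1/5)·(1/3) = 1/15 each.
The weights sum to 1/6.
So P(the car behind door 3 | the host opened door 2 and door 4) = (1/15) / (1/6) = 2/5.

2/5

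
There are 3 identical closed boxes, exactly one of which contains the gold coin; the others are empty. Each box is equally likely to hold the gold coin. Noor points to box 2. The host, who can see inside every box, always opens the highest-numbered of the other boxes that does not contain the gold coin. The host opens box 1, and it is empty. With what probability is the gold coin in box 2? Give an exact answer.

0

Apply Bayes' rule, conditioning on where the gold coin actually is.
If it is in box 1 (prior 1/3): the host opened box 1, so this case is ruled out; weight (1/3)·0 = 0.
If it is in box 2 (prior 1/3): the host would have opened box 3 instead, probability 0; weight (1/3)·0 = 0.
If it is in box 3 (prior 1/3): box 1 is the highest-numbered option available, probability 1; weight (1/3)·1 = 1/3.
The weights sum to 1/3.
So P(the gold coin in box 2 | the host opened box 1) = 0 / (1/3) = 0.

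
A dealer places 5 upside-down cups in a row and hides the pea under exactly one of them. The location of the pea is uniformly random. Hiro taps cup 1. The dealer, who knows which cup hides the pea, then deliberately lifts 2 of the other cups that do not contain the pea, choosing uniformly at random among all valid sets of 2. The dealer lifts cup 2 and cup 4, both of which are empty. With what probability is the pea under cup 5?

2/5

Consider each possible location of the pea in turn.
If it is under cup 1 (prior 1/5): the dealer has 6 equally likely choices, so probability 1/6; weight (1/5)·(1/6) = 1/30.
If it is under either of cups 2 and 4 (prior 1/5 each): that cup was opened and seen not to hold the prize — ruled out; weight (1/5)·0 = 0 each.
If it is under either of cups 3 and 5 (prior 1/5 each): the dealer has 3 equally likely choices, so probability 1/3; weight (1/5)·(1/3) = 1/15 each.
The weights sum to 1/6.
So P(the pea under cup 5 | the dealer opened cup 2 and cup 4) = (1/15) / (1/6) = 2/5.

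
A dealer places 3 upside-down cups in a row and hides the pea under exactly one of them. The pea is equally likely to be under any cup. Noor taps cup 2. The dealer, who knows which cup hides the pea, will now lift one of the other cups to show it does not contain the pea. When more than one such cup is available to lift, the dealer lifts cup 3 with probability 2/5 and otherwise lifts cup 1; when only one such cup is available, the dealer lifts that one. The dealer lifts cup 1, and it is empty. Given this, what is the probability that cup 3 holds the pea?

5/8

Condition on the true location of the pea.
If it is under cup 1 (prior 1/3): the dealer opened cup 1, so this case is ruled out; weight (1/3)·0 = 0.
If it is under cup 2 (prior 1/3): cup 3 is available but not opened, probability 3/5; weight (1/3)·(3/5) = 1/5.
If it is under cup 3 (prior 1/3): only cup 1 is available, probability 1; weight (1/3)·1 = 1/3.
The weights sum to 8/15.
So P(the pea under cup 3 | the dealer opened cup 1) = (1/3) / (8/15) = 5/8.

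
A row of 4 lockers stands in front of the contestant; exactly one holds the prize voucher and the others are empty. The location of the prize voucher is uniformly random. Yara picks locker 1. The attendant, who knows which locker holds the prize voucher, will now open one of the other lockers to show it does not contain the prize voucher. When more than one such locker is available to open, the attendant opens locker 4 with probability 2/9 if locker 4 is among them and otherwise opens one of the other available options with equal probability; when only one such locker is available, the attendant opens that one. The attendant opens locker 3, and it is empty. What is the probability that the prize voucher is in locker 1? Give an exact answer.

7/30

Condition on the true location of the prize voucher.
If it is in locker 1 (prior 1/4): locker 4 is available but not opened; locker 3 gets probability (1 − 2/9)/2 = 7/18; weight (1/4)·(7/18) = 7/72.
If it is in locker 2 (prior 1/4): locker 4 is available but not opened, probability 7/9; weight (1/4)·(7/9) = 7/36.
If it is in locker 3 (prior 1/4): the attendant opened locker 3, so this case is ruled out; weight (1/4)·0 = 0.
If it is in locker 4 (prior 1/4): locker 4 holds the prize so is unavailable; the attendant chooses uniformly among the 2 others, probability 1/2; weight (1/4)·(1/2) = 1/8.
The weights sum to 5/12.
So P(the prize voucher in locker 1 | the attendant opened locker 3) = (7/72) / (5/12) = 7/30.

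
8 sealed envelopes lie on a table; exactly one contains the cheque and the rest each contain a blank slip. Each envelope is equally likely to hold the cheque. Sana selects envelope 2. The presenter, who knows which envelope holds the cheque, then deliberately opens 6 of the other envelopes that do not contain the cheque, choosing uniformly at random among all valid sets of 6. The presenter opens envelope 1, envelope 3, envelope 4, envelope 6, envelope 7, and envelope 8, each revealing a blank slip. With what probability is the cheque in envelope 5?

7/8

Apply Bayes' rule, conditioning on where the cheque actually is.
If it is in any of envelopes 1, 3, 4, 6, 7, and 8 (prior 1/8 each): that envelope was opened and seen not to hold the prize — ruled out; weight (1/8)·0 = 0 each.
If it is in envelope 2 (prior 1/8): the presenter has 7 equally likely choices, so probability 1/7; weight (1/8)·(1/7) = 1/56.
If it is in envelope 5 (prior 1/8): the presenter has no choice, probability 1; weight (1/8)·1 = 1/8.
The weights sum to 1/7.
So P(the cheque in envelope 5 | the presenter opened envelope 1, envelope 3, envelope 4, envelope 6, envelope 7, and envelope 8) = (1/8) / (1/7) = 7/8.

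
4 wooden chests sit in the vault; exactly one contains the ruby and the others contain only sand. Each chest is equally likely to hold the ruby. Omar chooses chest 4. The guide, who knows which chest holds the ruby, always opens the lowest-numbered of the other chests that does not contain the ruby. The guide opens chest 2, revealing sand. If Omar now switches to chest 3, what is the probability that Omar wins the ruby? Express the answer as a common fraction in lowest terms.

0

Condition on the true location of the ruby.
If it is in chest 1 (prior 1/4): chest 2 is the lowest-numbered option available, probability 1; weight (1/4)·1 = 1/4.
If it is in chest 2 (prior 1/4): the guide opened chest 2, so this case is ruled out; weight (1/4)·0 = 0.
If it is in either of chests 3 and 4 (prior 1/4 each): the guide would have opened chest 1 instead, probability 0; weight (1/4)·0 = 0 each.
The weights sum to 1/4.
So P(the ruby in chest 3 | the guide opened chest 2) = 0 / (1/4) = 0.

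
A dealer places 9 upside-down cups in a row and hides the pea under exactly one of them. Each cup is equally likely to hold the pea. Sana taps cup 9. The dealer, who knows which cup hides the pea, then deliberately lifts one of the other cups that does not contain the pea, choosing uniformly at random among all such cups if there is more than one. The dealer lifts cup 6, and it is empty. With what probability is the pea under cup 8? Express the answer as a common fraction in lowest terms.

Apply Bayes' rule, conditioning on where the pea actually is.
If it is under any of cups 1, 2, 3, 4, 5, 7, and 8 (prior 1/9 each): the dealer has 7 equally likely choices, so probability 1/7; weight (1/9)·(1/7) = 1/63 each.
If it is under cup 6 (prior 1/9): the dealer opened cup 6, so this case is ruled out; weight (1/9)·0 = 0.
If it is under cup 9 (prior 1/9): the dealer has 8 equally likely choices, so probability 1/8; weight (1/9)·(1/8) = 1/72.
The weights sum to 1/8.
So P(the pea under cup 8 | the dealer opened cup 6) = (1/63) / (1/8) = 8/63.

8/63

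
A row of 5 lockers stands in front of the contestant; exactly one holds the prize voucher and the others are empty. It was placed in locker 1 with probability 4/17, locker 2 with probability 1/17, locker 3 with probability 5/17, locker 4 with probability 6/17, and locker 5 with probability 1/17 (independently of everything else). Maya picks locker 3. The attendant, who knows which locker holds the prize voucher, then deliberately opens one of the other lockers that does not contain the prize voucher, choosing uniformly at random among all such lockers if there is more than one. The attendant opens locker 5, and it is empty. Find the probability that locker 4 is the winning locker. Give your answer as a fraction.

Condition on the true location of the prize voucher.
If it is in locker 1 (prior 4/17): the attendant has 3 equally likely choices, so probability 1/3; weight (4/17)·(1/3) = 4/51.
If it is in locker 2 (prior 1/17): the attendant has 3 equally likely choices, so probability 1/3; weight (1/17)·(1/3) = 1/51.
If it is in locker 3 (prior 5/17): the attendant has 4 equally likely choices, so probability 1/4; weight (5/17)·(1/4) = 5/68.
If it is in locker 4 (prior 6/17): the attendant has 3 equally likely choices, so probability 1/3; weight (6/17)·(1/3) = 2/17.
If it is in locker 5 (prior 1/17): the attendant opened locker 5, so this case is ruled out; weight (1/17)·0 = 0.
The weights sum to 59/204.
So P(the prize voucher in locker 4 | the attendant opened locker 5) = (2/17) / (59/204) = 24/59.

24/59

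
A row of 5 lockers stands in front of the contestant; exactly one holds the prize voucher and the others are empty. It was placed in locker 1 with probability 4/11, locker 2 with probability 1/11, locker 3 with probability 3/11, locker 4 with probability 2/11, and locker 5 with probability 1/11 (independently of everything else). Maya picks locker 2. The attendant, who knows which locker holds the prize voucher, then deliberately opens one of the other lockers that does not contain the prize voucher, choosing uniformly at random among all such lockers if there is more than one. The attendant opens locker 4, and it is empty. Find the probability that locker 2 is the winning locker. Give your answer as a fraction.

Condition on the true location of the prize voucher.
If it is in locker 1 (prior 4/11): the attendant has 3 equally likely choices, so probability 1/3; weight (4/11)·(1/3) = 4/33.
If it is in locker 2 (prior 1/11): the attendant has 4 equally likely choices, so probability 1/4; weight (1/11)·(1/4) = 1/44.
If it is in locker 3 (prior 3/11): the attendant has 3 equally likely choices, so probability 1/3; weight (3/11)·(1/3) = 1/11.
If it is in locker 4 (prior 2/11): the attendant opened locker 4, so this case is ruled out; weight (2/11)·0 = 0.
If it is in locker 5 (prior 1/11): the attendant has 3 equally likely choices, so probability 1/3; weight (1/11)·(1/3) = 1/33.
The weights sum to 35/132.
So P(the prize voucher in locker 2 | the attendant opened locker 4) = (1/44) / (35/132) = 3/35.

3/35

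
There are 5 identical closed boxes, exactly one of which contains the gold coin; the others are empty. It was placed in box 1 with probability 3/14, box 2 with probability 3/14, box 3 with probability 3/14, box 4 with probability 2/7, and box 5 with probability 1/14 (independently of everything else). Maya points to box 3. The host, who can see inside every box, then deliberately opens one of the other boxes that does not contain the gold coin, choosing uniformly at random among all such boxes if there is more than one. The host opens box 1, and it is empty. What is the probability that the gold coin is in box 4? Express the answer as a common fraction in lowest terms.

Consider each possible location of the gold coin in turn.
If it is in box 1 (prior 3/14): the host opened box 1, so this case is ruled out; weight (3/14)·0 = 0.
If it is in box 2 (prior 3/14): the host has 3 equally likely choices, so probability 1/3; weight (3/14)·(1/3) = 1/14.
If it is in box 3 (prior 3/14): the host has 4 equally likely choices, so probability 1/4; weight (3/14)·(1/4) = 3/56.
If it is in box 4 (prior 2/7): the host has 3 equally likely choices, so probability 1/3; weight (2/7)·(1/3) = 2/21.
If it is in box 5 (prior 1/14): the host has 3 equally likely choices, so probability 1/3; weight (1/14)·(1/3) = 1/42.
The weights sum to 41/168.
So P(the gold coin in box 4 | the host opened box 1) = (2/21) / (41/168) = 16/41.

16/41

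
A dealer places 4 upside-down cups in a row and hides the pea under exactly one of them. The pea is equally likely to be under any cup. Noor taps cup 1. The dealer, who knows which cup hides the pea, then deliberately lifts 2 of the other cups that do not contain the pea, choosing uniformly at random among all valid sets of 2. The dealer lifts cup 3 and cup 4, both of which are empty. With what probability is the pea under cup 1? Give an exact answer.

Apply Bayes' rule, conditioning on where the pea actually is.
If it is under cup 1 (prior 1/4): the dealer has 3 equally likely choices, so probability 1/3; weight (1/4)·(1/3) = 1/12.
If it is under cup 2 (prior 1/4): the dealer has no choice, probability 1; weight (1/4)·1 = 1/4.
If it is under either of cups 3 and 4 (prior 1/4 each): that cup was opened and seen not to hold the prize — ruled out; weight (1/4)·0 = 0 each.
The weights sum to 1/3.
So P(the pea under cup 1 | the dealer opened cup 3 and cup 4) = (1/12) / (1/3) = 1/4.

1/4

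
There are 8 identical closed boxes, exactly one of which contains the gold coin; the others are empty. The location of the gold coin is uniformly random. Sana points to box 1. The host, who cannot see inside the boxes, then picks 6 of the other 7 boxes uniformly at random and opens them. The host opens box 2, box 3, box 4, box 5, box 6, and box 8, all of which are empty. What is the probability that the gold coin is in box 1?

Condition on the true location of the gold coin.
If it is in either of boxes 1 and 7 (prior 1/8 each): the host picks exactly this set with probability 1/7 regardless, and none is the prize; weight (1/8)·(1/7) = 1/56 each.
If it is in any of boxes 2, 3, 4, 5, 6, and 8 (prior 1/8 each): that box was opened and seen not to hold the prize — ruled out; weight (1/8)·0 = 0 each.
The weights sum to 1/28.
So P(the gold coin in box 1 | the host opened box 2, box 3, box 4, box 5, box 6, and box 8) = (1/56) / (1/28) = 1/2.

1/2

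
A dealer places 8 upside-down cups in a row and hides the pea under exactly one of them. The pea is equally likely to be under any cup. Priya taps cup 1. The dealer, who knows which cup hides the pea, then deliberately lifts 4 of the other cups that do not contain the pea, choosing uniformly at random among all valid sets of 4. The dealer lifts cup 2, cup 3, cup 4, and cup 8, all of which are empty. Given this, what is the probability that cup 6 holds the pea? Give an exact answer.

Condition on the true location of the pea.
If it is under cup 1 (prior 1/8): the dealer has 35 equally likely choices, so probability 1/35; weight (1/8)·(1/35) = 1/280.
If it is under any of cups 2, 3, 4, and 8 (prior 1/8 each): that cup was opened and seen not to hold the prize — ruled out; weight (1/8)·0 = 0 each.
If it is under any of cups 5, 6, and 7 (prior 1/8 each): the dealer has 15 equally likely choices, so probability 1/15; weight (1/8)·(1/15) = 1/120 each.
The weights sum to 1/35.
So P(the pea under cup 6 | the dealer opened cup 2, cup 3, cup 4, and cup 8) = (1/120) / (1/35) = 7/24.

7/24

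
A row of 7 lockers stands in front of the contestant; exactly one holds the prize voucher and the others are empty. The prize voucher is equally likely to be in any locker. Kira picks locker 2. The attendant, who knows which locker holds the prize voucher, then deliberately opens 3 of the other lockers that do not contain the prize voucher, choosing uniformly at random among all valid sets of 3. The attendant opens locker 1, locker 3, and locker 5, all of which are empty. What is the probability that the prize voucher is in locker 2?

Condition on the true location of the prize voucher.
If it is in any of lockers 1, 3, and 5 (prior 1/7 each): that locker was opened and seen not to hold the prize — ruled out; weight (1/7)·0 = 0 each.
If it is in locker 2 (prior 1/7): the attendant has 20 equally likely choices, so probability 1/20; weight (1/7)·(1/20) = 1/140.
If it is in any of lockers 4, 6, and 7 (prior 1/7 each): the attendant has 10 equally likely choices, so probability 1/10; weight (1/7)·(1/10) = 1/70 each.
The weights sum to 1/20.
So P(the prize voucher in locker 2 | the attendant opened locker 1, locker 3, and locker 5) = (1/140) / (1/20) = 1/7.

1/7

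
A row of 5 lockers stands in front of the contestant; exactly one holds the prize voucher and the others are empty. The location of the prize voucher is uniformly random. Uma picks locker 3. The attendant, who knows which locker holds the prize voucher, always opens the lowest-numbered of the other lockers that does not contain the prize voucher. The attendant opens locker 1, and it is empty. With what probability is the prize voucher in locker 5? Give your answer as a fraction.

Consider each possible location of the prize voucher in turn.
If it is in locker 1 (prior 1/5): the attendant opened locker 1, so this case is ruled out; weight (1/5)·0 = 0.
If it is in any of lockers 2, 3, 4, and 5 (prior 1/5 each): locker 1 is the lowest-numbered option available, probability 1; weight (1/5)·1 = 1/5 each.
The weights sum to 4/5.
So P(the prize voucher in locker 5 | the attendant opened locker 1) = (1/5) / (4/5) = 1/4.

1/4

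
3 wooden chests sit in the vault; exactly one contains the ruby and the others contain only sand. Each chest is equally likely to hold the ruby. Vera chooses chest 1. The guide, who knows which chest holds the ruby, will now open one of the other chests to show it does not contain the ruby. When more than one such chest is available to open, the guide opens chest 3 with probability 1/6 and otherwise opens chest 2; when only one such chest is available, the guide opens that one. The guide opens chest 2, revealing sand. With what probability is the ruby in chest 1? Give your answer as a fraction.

Consider each possible location of the ruby in turn.
If it is in chest 1 (prior 1/3): chest 3 is available but not opened, probability 5/6; weight (1/3)·(5/6) = 5/18.
If it is in chest 2 (prior 1/3): the guide opened chest 2, so this case is ruled out; weight (1/3)·0 = 0.
If it is in chest 3 (prior 1/3): only chest 2 is available, probability 1; weight (1/3)·1 = 1/3.
The weights sum to 11/18.
So P(the ruby in chest 1 | the guide opened chest 2) = (5/18) / (11/18) = 5/11.

5/11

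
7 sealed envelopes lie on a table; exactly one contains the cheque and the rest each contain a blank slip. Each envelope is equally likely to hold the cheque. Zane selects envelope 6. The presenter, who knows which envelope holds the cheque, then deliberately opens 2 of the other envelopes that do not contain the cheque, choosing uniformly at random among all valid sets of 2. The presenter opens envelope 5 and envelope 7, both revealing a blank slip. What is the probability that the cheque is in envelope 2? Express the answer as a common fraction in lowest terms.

Consider each possible location of the cheque in turn.
If it is in any of envelopes 1, 2, 3, and 4 (prior 1/7 each): the presenter has 10 equally likely choices, so probability 1/10; weight (1/7)·(1/10) = 1/70 each.
If it is in either of envelopes 5 and 7 (prior 1/7 each): that envelope was opened and seen not to hold the prize — ruled out; weight (1/7)·0 = 0 each.
If it is in envelope 6 (prior 1/7): the presenter has 15 equally likely choices, so probability 1/15; weight (1/7)·(1/15) = 1/105.
The weights sum to 1/15.
So P(the cheque in envelope 2 | the presenter opened envelope 5 and envelope 7) = (1/70) / (1/15) = 3/14.

3/14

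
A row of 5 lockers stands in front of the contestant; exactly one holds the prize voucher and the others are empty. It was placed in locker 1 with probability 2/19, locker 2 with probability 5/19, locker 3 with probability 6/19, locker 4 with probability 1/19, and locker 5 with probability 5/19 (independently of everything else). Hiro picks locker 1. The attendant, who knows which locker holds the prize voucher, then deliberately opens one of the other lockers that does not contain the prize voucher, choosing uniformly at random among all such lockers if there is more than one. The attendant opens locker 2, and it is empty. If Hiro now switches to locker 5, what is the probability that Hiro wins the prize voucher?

10/27

Apply Bayes' rule, conditioning on where the prize voucher actually is.
If it is in locker 1 (prior 2/19): the attendant has 4 equally likely choices, so probability 1/4; weight (2/19)·(1/4) = 1/38.
If it is in locker 2 (prior 5/19): the attendant opened locker 2, so this case is ruled out; weight (5/19)·0 = 0.
If it is in locker 3 (prior 6/19): the attendant has 3 equally likely choices, so probability 1/3; weight (6/19)·(1/3) = 2/19.
If it is in locker 4 (prior 1/19): the attendant has 3 equally likely choices, so probability 1/3; weight (1/19)·(1/3) = 1/57.
If it is in locker 5 (prior 5/19): the attendant has 3 equally likely choices, so probability 1/3; weight (5/19)·(1/3) = 5/57.
The weights sum to 9/38.
So P(the prize voucher in locker 5 | the attendant opened locker 2) = (5/57) / (9/38) = 10/27.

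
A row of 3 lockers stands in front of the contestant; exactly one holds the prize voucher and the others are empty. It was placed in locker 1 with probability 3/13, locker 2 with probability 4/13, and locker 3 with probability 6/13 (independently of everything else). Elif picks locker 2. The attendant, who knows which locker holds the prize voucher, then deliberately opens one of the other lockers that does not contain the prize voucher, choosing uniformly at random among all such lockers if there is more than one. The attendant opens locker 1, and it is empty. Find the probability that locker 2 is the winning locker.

1/4

Condition on the true location of the prize voucher.
If it is in locker 1 (prior 3/13): the attendant opened locker 1, so this case is ruled out; weight (3/13)·0 = 0.
If it is in locker 2 (prior 4/13): the attendant has 2 equally likely choices, so probability 1/2; weight (4/13)·(1/2) = 2/13.
If it is in locker 3 (prior 6/13): the attendant has no choice, probability 1; weight (6/13)·1 = 6/13.
The weights sum to 8/13.
So P(the prize voucher in locker 2 | the attendant opened locker 1) = (2/13) / (8/13) = 1/4.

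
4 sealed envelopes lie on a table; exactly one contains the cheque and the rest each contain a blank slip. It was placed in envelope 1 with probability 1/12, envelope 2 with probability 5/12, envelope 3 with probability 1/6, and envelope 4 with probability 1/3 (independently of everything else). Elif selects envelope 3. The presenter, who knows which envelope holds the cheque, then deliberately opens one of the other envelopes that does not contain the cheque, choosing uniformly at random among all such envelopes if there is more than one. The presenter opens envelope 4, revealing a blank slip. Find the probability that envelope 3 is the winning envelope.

Condition on the true location of the cheque.
If it is in envelope 1 (prior 1/12): the presenter has 2 equally likely choices, so probability 1/2; weight (1/12)·(1/2) = 1/24.
If it is in envelope 2 (prior 5/12): the presenter has 2 equally likely choices, so probability 1/2; weight (5/12)·(1/2) = 5/24.
If it is in envelope 3 (prior 1/6): the presenter has 3 equally likely choices, so probability 1/3; weight (1/6)·(1/3) = 1/18.
If it is in envelope 4 (prior 1/3): the presenter opened envelope 4, so this case is ruled out; weight (1/3)·0 = 0.
The weights sum to 11/36.
So P(the cheque in envelope 3 | the presenter opened envelope 4) = (1/18) / (11/36) = 2/11.

2/11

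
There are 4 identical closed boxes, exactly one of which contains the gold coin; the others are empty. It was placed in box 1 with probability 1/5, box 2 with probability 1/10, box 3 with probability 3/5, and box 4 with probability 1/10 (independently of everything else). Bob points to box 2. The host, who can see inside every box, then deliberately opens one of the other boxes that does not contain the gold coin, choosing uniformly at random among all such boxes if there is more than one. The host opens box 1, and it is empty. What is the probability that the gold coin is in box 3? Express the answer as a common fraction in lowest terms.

Condition on the true location of the gold coin.
If it is in box 1 (prior 1/5): the host opened box 1, so this case is ruled out; weight (1/5)·0 = 0.
If it is in box 2 (prior 1/10): the host has 3 equally likely choices, so probability 1/3; weight (1/10)·(1/3) = 1/30.
If it is in box 3 (prior 3/5): the host has 2 equally likely choices, so probability 1/2; weight (3/5)·(1/2) = 3/10.
If it is in box 4 (prior 1/10): the host has 2 equally likely choices, so probability 1/2; weight (1/10)·(1/2) = 1/20.
The weights sum to 23/60.
So P(the gold coin in box 3 | the host opened box 1) = (3/10) / (23/60) = 18/23.

18/23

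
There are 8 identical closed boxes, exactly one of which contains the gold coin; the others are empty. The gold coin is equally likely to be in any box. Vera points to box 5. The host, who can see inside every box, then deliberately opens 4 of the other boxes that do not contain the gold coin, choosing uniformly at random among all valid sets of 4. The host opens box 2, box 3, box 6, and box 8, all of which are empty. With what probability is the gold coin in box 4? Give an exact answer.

7/24

Condition on the true location of the gold coin.
If it is in any of boxes 1, 4, and 7 (prior 1/8 each): the host has 15 equally likely choices, so probability 1/15; weight (1/8)·(1/15) = 1/120 each.
If it is in any of boxes 2, 3, 6, and 8 (prior 1/8 each): that box was opened and seen not to hold the prize — ruled out; weight (1/8)·0 = 0 each.
If it is in box 5 (prior 1/8): the host has 35 equally likely choices, so probability 1/35; weight (1/8)·(1/35) = 1/280.
The weights sum to 1/35.
So P(the gold coin in box 4 | the host opened box 2, box 3, box 6, and box 8) = (1/120) / (1/35) = 7/24.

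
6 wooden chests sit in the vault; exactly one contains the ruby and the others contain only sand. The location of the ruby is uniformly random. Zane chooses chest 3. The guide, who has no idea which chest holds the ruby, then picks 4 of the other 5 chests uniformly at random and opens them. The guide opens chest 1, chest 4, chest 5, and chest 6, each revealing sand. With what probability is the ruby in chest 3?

Because the guide chose which chests to open without knowing where the ruby is, the choice is independent of the prize location. Learning that none of the 4 opened chests holds the ruby simply rules out those 4 locations and leaves the remaining 2 chests still equally likely by symmetry.
So P(the ruby in chest 3) = 1/2.

1/2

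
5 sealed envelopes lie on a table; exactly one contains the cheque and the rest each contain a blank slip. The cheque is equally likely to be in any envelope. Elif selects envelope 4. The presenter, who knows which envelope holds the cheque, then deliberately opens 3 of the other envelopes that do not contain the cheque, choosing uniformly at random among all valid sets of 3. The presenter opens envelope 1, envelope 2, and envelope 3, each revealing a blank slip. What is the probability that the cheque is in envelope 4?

1/5

Consider each possible location of the cheque in turn.
If it is in any of envelopes 1, 2, and 3 (prior 1/5 each): that envelope was opened and seen not to hold the prize — ruled out; weight (1/5)·0 = 0 each.
If it is in envelope 4 (prior 1/5): the presenter has 4 equally likely choices, so probability 1/4; weight (1/5)·(1/4) = 1/20.
If it is in envelope 5 (prior 1/5): the presenter has no choice, probability 1; weight (1/5)·1 = 1/5.
The weights sum to 1/4.
So P(the cheque in envelope 4 | the presenter opened envelope 1, envelope 2, and envelope 3) = (1/20) / (1/4) = 1/5.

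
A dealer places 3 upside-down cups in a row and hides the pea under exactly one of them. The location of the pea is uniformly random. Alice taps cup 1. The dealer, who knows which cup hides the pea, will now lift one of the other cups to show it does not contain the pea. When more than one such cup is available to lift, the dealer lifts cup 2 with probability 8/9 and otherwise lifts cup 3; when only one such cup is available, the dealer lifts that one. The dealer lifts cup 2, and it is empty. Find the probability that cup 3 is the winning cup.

Condition on the true location of the pea.
If it is under cup 1 (prior 1/3): cup 2 is available, opened with probability 8/9; weight (1/3)·(8/9) = 8/27.
If it is under cup 2 (prior 1/3): the dealer opened cup 2, so this case is ruled out; weight (1/3)·0 = 0.
If it is under cup 3 (prior 1/3): only cup 2 is available, probability 1; weight (1/3)·1 = 1/3.
The weights sum to 17/27.
So P(the pea under cup 3 | the dealer opened cup 2) = (1/3) / (17/27) = 9/17.

9/17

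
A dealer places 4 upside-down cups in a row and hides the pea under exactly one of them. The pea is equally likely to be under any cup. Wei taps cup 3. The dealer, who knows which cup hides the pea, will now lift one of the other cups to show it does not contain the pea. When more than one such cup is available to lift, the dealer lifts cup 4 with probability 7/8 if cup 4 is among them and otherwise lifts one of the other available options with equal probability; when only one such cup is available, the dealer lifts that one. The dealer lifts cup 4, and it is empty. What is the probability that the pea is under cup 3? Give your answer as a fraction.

Consider each possible location of the pea in turn.
If it is under any of cups 1, 2, and 3 (prior 1/4 each): cup 4 is available, opened with probability 7/8; weight (1/4)·(7/8) = 7/32 each.
If it is under cup 4 (prior 1/4): the dealer opened cup 4, so this case is ruled out; weight (1/4)·0 = 0.
The weights sum to 21/32.
So P(the pea under cup 3 | the dealer opened cup 4) = (7/32) / (21/32) = 1/3.

1/3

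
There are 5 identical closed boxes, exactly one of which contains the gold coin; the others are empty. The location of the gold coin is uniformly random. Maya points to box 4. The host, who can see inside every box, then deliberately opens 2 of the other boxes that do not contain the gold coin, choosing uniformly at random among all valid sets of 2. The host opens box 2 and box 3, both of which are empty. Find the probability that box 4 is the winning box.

Apply Bayes' rule, conditioning on where the gold coin actually is.
If it is in either of boxes 1 and 5 (prior 1/5 each): the host has 3 equally likely choices, so probability 1/3; weight (1/5)·(1/3) = 1/15 each.
If it is in either of boxes 2 and 3 (prior 1/5 each): that box was opened and seen not to hold the prize — ruled out; weight (1/5)·0 = 0 each.
If it is in box 4 (prior 1/5): the host has 6 equally likely choices, so probability 1/6; weight (1/5)·(1/6) = 1/30.
The weights sum to 1/6.
So P(the gold coin in box 4 | the host opened box 2 and box 3) = (1/30) / (1/6) = 1/5.

1/5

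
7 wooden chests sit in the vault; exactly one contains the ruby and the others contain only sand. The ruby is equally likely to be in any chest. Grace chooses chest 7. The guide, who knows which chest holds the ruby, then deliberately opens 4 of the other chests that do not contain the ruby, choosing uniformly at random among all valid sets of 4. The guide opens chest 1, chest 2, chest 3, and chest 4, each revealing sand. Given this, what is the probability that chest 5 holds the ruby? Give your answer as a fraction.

Condition on the true location of the ruby.
If it is in any of chests 1, 2, 3, and 4 (prior 1/7 each): that chest was opened and seen not to hold the prize — ruled out; weight (1/7)·0 = 0 each.
If it is in either of chests 5 and 6 (prior 1/7 each): the guide has 5 equally likely choices, so probability 1/5; weight (1/7)·(1/5) = 1/35 each.
If it is in chest 7 (prior 1/7): the guide has 15 equally likely choices, so probability 1/15; weight (1/7)·(1/15) = 1/105.
The weights sum to 1/15.
So P(the ruby in chest 5 | the guide opened chest 1, chest 2, chest 3, and chest 4) = (1/35) / (1/15) = 3/7.

3/7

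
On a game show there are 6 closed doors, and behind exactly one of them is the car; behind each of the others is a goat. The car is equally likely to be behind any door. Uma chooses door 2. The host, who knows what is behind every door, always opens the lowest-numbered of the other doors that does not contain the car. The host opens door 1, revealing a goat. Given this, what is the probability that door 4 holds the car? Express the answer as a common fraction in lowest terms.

1/5

Consider each possible location of the car in turn.
If it is behind door 1 (prior 1/6): the host opened door 1, so this case is ruled out; weight (1/6)·0 = 0.
If it is behind any of doors 2, 3, 4, 5, and 6 (prior 1/6 each): door 1 is the lowest-numbered option available, probability 1; weight (1/6)·1 = 1/6 each.
The weights sum to 5/6.
So P(the car behind door 4 | the host opened door 1) = (1/6) / (5/6) = 1/5.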